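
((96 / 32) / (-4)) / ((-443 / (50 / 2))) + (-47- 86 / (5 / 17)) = -3006709 / 8860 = -339.36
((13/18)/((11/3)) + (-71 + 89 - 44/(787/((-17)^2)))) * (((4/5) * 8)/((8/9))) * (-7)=-4449102/43285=-102.79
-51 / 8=-6.38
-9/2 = -4.50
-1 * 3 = -3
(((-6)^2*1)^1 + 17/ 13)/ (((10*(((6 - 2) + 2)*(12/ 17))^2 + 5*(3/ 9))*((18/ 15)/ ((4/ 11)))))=280330/ 4489199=0.06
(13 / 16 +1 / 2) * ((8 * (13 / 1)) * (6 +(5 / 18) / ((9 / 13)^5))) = 749271887 / 708588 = 1057.42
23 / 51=0.45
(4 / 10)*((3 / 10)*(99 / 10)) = 297 / 250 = 1.19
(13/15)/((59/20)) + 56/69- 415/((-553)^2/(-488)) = 733533140/414982813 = 1.77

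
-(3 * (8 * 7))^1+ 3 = -165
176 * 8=1408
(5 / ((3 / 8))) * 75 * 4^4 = 256000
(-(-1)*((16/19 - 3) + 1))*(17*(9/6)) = -561/19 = -29.53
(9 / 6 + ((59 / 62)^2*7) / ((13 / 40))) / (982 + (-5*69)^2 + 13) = 0.00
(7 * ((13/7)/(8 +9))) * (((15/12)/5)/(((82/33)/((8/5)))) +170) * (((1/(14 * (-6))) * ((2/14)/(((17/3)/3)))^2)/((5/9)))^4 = 1581183503381079/53838210514575589928621600000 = 0.00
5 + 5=10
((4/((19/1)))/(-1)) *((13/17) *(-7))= 364/323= 1.13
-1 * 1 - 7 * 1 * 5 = -36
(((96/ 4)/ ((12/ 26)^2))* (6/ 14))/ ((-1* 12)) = -169/ 42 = -4.02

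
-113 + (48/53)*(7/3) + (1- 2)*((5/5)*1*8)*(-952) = 397771/53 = 7505.11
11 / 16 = 0.69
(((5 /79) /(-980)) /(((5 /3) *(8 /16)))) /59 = -3 /2283890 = -0.00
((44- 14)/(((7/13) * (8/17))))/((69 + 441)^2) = 13/28560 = 0.00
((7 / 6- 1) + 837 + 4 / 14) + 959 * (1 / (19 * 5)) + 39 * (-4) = 2759273 / 3990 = 691.55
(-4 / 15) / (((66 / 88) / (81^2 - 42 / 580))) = -2332.77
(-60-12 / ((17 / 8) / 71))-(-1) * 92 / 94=-367510 / 799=-459.96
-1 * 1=-1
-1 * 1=-1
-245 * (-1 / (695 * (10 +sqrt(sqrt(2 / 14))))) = -4900 * 7^(3 / 4) / 9729861-49 * 7^(1 / 4) / 9729861 +490 * sqrt(7) / 9729861 +343000 / 9729861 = 0.03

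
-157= -157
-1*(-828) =828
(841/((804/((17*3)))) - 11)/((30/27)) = 102141/2680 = 38.11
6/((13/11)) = 66/13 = 5.08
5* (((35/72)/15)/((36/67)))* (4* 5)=11725/1944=6.03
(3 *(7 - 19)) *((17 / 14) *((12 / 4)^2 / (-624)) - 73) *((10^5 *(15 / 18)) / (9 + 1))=1993378125 / 91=21905254.12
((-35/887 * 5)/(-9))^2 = 30625/63728289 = 0.00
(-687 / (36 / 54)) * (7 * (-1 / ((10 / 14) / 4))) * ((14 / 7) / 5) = 403956 / 25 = 16158.24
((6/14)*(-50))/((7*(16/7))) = -75/56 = -1.34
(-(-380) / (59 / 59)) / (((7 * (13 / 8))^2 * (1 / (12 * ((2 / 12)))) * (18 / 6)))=48640 / 24843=1.96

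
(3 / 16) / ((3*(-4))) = -1 / 64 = -0.02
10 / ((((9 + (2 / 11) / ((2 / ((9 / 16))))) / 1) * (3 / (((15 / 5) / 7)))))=1760 / 11151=0.16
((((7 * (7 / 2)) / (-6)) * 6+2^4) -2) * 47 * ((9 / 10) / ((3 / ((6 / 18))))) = -987 / 20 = -49.35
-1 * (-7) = 7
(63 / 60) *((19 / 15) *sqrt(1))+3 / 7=1231 / 700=1.76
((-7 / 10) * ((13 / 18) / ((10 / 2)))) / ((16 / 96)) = -91 / 150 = -0.61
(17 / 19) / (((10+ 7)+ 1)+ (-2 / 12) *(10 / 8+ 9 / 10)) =2040 / 40223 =0.05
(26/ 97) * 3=78/ 97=0.80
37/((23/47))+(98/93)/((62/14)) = 5029315/66309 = 75.85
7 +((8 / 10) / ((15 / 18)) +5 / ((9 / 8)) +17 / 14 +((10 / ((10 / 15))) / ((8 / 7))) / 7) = 15.49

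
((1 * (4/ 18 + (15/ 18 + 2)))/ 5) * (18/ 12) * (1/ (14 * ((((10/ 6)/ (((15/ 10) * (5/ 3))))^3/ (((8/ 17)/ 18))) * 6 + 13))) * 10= 55/ 6804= 0.01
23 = 23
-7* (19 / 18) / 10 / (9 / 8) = -266 / 405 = -0.66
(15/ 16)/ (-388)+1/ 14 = 2999/ 43456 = 0.07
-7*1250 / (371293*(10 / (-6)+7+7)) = -26250 / 13737841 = -0.00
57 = 57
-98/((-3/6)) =196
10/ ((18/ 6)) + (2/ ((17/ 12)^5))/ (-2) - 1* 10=-29143636/ 4259571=-6.84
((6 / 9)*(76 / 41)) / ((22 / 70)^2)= 12.51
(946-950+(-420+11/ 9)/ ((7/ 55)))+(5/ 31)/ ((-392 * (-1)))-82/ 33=-3966306409/ 1203048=-3296.88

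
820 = 820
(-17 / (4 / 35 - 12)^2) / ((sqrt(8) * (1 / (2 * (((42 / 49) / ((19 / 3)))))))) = -26775 * sqrt(2) / 3288064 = -0.01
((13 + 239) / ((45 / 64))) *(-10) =-3584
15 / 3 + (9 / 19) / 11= 1054 / 209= 5.04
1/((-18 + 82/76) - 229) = -38/9345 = -0.00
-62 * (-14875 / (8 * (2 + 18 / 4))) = 461125 / 26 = 17735.58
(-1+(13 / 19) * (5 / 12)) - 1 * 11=-2671 / 228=-11.71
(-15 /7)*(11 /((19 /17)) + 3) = -3660 /133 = -27.52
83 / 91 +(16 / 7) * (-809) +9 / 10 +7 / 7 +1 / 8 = -960027 / 520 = -1846.21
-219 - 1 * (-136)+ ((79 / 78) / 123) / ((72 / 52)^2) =-19845269 / 239112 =-83.00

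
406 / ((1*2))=203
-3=-3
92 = 92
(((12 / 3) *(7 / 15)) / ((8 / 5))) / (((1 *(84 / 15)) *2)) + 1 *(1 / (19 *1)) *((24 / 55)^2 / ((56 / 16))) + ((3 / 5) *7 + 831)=16131115241 / 19311600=835.31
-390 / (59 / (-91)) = 35490 / 59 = 601.53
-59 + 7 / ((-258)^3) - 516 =-9874769407 / 17173512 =-575.00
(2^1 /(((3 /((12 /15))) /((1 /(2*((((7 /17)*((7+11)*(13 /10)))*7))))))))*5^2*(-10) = -17000 /17199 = -0.99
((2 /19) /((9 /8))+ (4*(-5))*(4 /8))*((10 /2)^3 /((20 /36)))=-42350 /19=-2228.95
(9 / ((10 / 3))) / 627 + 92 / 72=12058 / 9405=1.28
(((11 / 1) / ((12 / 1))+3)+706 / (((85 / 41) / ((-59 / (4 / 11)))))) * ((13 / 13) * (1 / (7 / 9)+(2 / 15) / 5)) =-38827814363 / 535500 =-72507.59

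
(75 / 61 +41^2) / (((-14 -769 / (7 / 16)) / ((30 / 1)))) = -3591560 / 126087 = -28.48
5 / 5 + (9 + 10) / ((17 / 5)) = 112 / 17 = 6.59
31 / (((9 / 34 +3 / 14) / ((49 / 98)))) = 3689 / 114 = 32.36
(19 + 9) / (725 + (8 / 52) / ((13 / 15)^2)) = 0.04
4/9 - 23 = -203/9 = -22.56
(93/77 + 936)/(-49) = -72165/3773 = -19.13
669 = 669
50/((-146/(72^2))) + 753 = -74631/73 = -1022.34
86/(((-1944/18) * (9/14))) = -301/243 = -1.24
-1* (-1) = 1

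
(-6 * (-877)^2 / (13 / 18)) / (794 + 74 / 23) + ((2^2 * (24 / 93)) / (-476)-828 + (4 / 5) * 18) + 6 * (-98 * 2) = -3665596255003 / 366391480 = -10004.59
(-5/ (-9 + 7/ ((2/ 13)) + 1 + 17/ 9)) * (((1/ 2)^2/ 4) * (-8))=45/ 709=0.06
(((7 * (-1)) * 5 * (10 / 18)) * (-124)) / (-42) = -57.41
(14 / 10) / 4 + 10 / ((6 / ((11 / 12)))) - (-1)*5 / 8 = 901 / 360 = 2.50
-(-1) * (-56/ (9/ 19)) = -1064/ 9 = -118.22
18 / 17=1.06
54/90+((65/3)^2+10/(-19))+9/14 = 470.16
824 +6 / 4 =825.50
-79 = -79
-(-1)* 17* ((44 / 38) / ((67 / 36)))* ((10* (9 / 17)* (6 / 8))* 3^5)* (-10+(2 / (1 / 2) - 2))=-81638.84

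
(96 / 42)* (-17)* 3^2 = -2448 / 7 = -349.71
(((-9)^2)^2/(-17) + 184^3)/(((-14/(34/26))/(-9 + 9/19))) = 8577495567/1729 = 4960957.53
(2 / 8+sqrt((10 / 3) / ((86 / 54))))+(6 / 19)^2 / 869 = 313853 / 1254836+3 * sqrt(430) / 43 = 1.70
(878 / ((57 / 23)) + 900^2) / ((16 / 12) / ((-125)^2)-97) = -8354.18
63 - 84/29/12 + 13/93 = 169637/2697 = 62.90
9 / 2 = 4.50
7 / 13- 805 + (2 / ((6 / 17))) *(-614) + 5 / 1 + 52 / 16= -666985 / 156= -4275.54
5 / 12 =0.42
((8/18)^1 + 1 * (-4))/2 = -16/9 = -1.78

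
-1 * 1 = -1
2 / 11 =0.18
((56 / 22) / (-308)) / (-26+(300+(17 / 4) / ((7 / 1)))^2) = -784 / 8569886105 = -0.00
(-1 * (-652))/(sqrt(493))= 29.36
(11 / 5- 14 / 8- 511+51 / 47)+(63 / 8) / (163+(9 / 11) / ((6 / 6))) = -1725781933 / 3387760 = -509.42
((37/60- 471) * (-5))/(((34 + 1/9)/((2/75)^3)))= 56446/43171875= 0.00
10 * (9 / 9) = 10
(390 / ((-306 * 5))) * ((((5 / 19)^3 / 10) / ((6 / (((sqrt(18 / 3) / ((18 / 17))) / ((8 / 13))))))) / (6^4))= -4225 * sqrt(6) / 46081944576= -0.00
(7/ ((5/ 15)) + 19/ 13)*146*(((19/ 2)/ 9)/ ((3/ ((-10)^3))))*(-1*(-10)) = -4050040000/ 351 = -11538575.50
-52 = -52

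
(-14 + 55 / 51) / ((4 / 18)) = -1977 / 34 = -58.15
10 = 10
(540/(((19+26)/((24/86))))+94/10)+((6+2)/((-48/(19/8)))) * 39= -9249/3440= -2.69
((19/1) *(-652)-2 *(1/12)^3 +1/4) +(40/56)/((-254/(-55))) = -9514863313/768096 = -12387.60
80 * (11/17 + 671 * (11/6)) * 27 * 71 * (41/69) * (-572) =-25084877394720/391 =-64155696661.69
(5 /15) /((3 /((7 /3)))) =7 /27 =0.26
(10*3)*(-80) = -2400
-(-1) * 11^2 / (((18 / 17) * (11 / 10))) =935 / 9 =103.89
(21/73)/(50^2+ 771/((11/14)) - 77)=0.00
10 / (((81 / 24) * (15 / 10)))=160 / 81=1.98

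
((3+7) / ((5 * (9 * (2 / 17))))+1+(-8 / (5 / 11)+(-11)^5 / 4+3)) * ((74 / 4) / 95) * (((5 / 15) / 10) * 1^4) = -268227911 / 1026000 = -261.43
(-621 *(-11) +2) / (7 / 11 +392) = 75163 / 4319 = 17.40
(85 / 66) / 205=17 / 2706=0.01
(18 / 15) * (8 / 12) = 4 / 5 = 0.80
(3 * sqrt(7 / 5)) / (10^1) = 3 * sqrt(35) / 50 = 0.35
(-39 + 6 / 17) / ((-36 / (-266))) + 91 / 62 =-149716 / 527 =-284.09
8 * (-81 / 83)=-648 / 83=-7.81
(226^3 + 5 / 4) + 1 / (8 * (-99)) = 9142196381 / 792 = 11543177.25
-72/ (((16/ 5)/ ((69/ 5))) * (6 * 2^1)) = -207/ 8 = -25.88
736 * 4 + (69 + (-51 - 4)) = 2958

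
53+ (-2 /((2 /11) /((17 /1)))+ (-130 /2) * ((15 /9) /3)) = -1531 /9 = -170.11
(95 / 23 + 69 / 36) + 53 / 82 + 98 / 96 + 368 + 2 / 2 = 5683865 / 15088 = 376.71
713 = 713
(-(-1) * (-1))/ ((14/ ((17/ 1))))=-17/ 14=-1.21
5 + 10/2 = 10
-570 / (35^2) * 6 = -684 / 245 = -2.79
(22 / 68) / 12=11 / 408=0.03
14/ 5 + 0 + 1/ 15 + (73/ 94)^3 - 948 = -11769354113/ 12458760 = -944.66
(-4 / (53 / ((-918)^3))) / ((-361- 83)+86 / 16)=-133112.48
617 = 617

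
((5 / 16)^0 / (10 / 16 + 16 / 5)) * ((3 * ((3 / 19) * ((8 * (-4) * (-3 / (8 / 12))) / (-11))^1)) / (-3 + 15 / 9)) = 4320 / 3553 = 1.22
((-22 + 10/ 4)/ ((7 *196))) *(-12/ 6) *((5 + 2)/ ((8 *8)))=39/ 12544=0.00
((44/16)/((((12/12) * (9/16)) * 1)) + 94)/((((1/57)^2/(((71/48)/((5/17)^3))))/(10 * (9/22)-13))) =-549159374183/3300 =-166411931.57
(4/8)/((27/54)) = 1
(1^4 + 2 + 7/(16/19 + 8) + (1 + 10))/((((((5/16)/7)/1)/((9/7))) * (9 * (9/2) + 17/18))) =3834/373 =10.28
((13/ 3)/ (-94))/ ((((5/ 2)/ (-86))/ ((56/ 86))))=728/ 705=1.03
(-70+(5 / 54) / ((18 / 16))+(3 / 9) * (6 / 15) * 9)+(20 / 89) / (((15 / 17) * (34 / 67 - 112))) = -68.72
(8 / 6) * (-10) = -40 / 3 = -13.33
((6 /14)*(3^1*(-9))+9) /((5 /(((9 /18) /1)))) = -9 /35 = -0.26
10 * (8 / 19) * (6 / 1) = 480 / 19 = 25.26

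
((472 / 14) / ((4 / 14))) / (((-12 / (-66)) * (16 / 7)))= 4543 / 16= 283.94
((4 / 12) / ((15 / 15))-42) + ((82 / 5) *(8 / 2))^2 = 319627 / 75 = 4261.69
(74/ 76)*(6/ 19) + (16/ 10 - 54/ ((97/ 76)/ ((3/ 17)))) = -16545653/ 2976445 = -5.56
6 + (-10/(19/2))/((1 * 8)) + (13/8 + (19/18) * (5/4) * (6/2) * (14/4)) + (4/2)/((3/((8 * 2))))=29197/912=32.01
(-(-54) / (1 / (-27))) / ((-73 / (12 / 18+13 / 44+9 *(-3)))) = -835191 / 1606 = -520.04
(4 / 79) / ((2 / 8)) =16 / 79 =0.20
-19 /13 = -1.46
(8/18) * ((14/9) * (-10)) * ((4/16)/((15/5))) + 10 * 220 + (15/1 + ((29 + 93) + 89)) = 2425.42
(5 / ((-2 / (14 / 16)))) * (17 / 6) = -595 / 96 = -6.20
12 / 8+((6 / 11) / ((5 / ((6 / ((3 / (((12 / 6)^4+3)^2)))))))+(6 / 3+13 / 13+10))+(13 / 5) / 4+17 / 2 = 22531 / 220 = 102.41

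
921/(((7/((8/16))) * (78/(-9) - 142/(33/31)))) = -30393/65632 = -0.46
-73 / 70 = -1.04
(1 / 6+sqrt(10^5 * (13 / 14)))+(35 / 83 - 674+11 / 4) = -667979 / 996+100 * sqrt(455) / 7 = -365.94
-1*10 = -10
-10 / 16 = -5 / 8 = -0.62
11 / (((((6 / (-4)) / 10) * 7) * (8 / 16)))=-440 / 21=-20.95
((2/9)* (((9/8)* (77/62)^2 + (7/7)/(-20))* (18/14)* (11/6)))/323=2850287/1042954080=0.00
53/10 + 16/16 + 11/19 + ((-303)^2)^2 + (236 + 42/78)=20819365029311/2470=8428892724.42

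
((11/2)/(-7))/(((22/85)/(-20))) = 425/7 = 60.71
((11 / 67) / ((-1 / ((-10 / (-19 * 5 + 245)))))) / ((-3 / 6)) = -22 / 1005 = -0.02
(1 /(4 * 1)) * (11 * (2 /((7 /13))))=143 /14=10.21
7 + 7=14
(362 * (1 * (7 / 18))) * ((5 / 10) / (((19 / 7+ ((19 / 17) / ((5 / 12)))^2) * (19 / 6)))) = 64078525 / 28566291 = 2.24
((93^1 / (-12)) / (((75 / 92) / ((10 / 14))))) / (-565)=713 / 59325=0.01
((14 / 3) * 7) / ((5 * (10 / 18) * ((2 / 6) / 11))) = 388.08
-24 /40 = -3 /5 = -0.60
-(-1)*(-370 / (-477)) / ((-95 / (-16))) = 0.13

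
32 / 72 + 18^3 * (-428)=-22464860 / 9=-2496095.56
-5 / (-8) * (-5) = -25 / 8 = -3.12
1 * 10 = 10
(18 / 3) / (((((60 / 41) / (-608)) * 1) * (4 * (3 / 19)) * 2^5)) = -14801 / 120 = -123.34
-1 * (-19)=19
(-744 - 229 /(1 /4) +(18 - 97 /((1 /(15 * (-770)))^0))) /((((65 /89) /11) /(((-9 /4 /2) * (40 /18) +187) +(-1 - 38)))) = -495421971 /130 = -3810938.24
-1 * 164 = -164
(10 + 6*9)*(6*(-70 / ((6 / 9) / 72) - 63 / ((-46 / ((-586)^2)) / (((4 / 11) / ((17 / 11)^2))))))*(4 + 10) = 2288539201536 / 6647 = 344296555.07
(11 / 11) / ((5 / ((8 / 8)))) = 1 / 5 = 0.20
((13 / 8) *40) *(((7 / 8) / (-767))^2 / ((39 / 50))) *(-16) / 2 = -0.00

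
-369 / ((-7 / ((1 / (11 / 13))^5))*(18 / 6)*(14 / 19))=867711741 / 15782998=54.98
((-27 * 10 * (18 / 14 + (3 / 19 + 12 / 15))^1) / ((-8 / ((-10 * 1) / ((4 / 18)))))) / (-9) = 50355 / 133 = 378.61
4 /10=2 /5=0.40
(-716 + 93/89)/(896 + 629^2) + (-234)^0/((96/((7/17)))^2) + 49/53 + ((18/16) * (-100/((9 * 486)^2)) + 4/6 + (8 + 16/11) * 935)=866984906763107972566463/98057585248526343168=8841.59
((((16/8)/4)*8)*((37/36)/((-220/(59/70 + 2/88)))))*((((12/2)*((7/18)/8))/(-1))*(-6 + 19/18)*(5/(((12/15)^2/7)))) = -1.28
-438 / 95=-4.61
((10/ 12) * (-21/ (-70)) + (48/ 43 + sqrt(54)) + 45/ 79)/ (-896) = -3 * sqrt(6)/ 896-26305/ 12174848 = -0.01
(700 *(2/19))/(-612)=-350/2907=-0.12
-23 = -23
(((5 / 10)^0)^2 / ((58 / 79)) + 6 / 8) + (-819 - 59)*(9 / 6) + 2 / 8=-76249 / 58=-1314.64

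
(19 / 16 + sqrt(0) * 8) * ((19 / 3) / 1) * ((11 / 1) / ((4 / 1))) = 3971 / 192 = 20.68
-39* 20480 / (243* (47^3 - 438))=-53248 / 1674837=-0.03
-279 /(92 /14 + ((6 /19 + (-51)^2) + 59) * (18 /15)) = -185535 /2127302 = -0.09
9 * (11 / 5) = 99 / 5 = 19.80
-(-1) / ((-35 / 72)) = -72 / 35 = -2.06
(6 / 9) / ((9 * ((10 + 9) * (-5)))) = -2 / 2565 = -0.00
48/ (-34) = -24/ 17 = -1.41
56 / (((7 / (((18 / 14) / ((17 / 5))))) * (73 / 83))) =29880 / 8687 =3.44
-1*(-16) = 16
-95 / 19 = -5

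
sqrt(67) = 8.19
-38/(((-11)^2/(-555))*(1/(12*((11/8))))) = 31635/11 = 2875.91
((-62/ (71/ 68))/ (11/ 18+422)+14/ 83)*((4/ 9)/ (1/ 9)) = 5050616/ 44828051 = 0.11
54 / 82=27 / 41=0.66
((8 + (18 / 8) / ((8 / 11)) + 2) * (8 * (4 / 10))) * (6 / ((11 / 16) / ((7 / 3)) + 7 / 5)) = 140784 / 949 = 148.35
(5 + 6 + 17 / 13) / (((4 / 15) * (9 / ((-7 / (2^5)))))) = -175 / 156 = -1.12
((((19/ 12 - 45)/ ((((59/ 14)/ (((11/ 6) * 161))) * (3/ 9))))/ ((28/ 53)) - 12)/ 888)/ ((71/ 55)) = -72743605/ 4825728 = -15.07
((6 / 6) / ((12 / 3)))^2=1 / 16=0.06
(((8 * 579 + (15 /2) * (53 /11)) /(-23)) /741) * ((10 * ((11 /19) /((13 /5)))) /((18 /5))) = -1426375 /8419242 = -0.17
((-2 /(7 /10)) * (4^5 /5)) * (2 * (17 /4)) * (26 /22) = -452608 /77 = -5878.03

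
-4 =-4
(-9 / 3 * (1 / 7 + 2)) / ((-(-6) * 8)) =-15 / 112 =-0.13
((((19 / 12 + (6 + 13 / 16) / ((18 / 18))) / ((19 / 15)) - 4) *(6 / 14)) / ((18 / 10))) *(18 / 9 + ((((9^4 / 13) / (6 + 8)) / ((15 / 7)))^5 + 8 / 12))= 119925850932787897679 / 142220070720000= 843241.40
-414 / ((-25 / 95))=1573.20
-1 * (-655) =655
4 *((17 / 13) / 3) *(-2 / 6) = -68 / 117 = -0.58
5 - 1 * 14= -9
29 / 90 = 0.32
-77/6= -12.83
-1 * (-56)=56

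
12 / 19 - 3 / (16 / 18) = -417 / 152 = -2.74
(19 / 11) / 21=19 / 231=0.08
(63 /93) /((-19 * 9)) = -7 /1767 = -0.00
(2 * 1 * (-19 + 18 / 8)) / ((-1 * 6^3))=67 / 432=0.16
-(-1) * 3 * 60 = 180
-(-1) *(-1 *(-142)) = 142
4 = 4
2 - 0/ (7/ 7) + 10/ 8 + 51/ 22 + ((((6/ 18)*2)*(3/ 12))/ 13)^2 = 93164/ 16731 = 5.57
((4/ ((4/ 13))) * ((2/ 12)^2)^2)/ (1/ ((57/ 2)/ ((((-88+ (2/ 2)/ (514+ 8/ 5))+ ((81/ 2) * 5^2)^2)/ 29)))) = 37381/ 4621920696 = 0.00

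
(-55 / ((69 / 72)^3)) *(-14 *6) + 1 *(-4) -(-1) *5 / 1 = 63879047 / 12167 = 5250.19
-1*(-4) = 4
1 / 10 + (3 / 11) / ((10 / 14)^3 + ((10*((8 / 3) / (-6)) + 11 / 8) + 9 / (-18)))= 129781 / 8706610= 0.01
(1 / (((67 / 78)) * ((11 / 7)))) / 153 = 182 / 37587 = 0.00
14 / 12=7 / 6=1.17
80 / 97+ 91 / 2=8987 / 194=46.32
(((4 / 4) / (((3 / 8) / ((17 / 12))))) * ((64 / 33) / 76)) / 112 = 34 / 39501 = 0.00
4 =4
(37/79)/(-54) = -37/4266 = -0.01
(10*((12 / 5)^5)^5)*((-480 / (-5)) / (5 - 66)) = -183160735956612504883449298944 / 3635883331298828125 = -50375856227.26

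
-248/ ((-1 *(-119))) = -2.08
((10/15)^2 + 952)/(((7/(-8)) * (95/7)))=-68576/855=-80.21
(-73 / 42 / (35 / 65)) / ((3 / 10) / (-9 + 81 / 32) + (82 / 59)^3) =-22414037165 / 18319717808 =-1.22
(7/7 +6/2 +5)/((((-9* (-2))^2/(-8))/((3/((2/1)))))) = -1/3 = -0.33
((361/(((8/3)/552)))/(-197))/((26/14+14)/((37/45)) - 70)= 7.48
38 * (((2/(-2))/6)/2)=-19/6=-3.17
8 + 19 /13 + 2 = 149 /13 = 11.46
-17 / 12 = -1.42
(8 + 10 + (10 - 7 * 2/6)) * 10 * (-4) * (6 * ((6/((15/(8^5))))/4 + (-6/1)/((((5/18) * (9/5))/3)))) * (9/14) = -12833568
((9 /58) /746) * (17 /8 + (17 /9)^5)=12362689 /2271050784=0.01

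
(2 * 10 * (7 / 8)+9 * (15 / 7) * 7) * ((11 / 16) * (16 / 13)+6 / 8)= 25315 / 104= 243.41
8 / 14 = 0.57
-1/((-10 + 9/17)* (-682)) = -17/109802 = -0.00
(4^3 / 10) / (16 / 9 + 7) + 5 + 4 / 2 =3053 / 395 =7.73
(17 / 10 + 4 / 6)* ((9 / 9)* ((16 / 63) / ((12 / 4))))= 568 / 2835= 0.20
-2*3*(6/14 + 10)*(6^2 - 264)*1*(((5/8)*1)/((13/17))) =1061055/91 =11659.95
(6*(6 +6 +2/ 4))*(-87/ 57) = -2175/ 19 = -114.47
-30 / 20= -3 / 2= -1.50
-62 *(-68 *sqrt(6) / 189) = 4216 *sqrt(6) / 189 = 54.64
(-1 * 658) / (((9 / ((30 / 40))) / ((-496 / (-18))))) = -40796 / 27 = -1510.96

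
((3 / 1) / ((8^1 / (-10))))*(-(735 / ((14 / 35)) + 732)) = 9635.62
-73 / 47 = -1.55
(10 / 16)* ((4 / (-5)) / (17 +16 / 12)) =-3 / 110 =-0.03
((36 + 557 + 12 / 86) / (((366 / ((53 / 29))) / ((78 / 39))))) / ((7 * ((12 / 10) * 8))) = 6758825 / 76675536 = 0.09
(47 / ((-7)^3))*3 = -141 / 343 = -0.41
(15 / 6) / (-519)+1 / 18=79 / 1557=0.05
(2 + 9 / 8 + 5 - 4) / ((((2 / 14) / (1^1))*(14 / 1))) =33 / 16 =2.06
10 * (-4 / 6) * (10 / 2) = -100 / 3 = -33.33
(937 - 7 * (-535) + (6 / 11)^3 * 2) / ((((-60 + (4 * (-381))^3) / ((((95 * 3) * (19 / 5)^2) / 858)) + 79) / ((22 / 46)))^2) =293198116375294 / 149083697675730384468975368339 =0.00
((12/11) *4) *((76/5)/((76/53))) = 2544/55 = 46.25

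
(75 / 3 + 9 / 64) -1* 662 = -40759 / 64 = -636.86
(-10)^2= 100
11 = 11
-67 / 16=-4.19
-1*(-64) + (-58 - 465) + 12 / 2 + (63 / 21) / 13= -5886 / 13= -452.77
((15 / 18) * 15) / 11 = 25 / 22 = 1.14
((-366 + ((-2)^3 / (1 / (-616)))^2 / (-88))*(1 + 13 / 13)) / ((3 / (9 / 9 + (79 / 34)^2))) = -1022021299 / 867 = -1178801.96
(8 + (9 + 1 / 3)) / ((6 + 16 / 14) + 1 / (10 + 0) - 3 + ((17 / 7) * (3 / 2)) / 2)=7280 / 2547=2.86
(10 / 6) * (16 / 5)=16 / 3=5.33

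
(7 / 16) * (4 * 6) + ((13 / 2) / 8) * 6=123 / 8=15.38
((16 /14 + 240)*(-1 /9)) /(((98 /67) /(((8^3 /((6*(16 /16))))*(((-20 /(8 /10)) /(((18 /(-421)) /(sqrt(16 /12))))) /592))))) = -9522683200*sqrt(3) /9251739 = -1782.78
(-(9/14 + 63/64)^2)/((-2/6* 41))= 1594323/8228864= 0.19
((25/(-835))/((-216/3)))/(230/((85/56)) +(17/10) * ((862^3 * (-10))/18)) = -85/123650533334432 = -0.00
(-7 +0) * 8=-56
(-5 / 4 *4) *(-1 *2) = 10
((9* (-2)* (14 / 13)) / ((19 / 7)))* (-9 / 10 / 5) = 7938 / 6175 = 1.29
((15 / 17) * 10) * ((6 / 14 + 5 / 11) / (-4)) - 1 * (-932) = 71614 / 77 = 930.05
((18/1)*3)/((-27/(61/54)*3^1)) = -61/81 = -0.75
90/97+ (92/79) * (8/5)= 106942/38315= 2.79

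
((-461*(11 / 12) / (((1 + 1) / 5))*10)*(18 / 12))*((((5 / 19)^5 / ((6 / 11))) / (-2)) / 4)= 4357890625 / 950822016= 4.58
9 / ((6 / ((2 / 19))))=0.16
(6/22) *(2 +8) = 30/11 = 2.73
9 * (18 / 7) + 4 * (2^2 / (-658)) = 7606 / 329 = 23.12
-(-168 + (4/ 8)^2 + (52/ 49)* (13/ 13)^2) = 32671/ 196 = 166.69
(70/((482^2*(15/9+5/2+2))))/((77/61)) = 0.00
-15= -15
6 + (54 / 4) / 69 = 285 / 46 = 6.20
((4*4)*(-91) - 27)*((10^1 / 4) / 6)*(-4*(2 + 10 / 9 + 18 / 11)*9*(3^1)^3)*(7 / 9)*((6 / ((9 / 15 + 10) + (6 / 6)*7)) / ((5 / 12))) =1814530.17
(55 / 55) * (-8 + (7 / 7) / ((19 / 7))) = -145 / 19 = -7.63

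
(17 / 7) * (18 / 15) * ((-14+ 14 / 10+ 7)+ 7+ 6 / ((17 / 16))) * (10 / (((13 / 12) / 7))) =86256 / 65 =1327.02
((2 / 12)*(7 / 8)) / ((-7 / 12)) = -0.25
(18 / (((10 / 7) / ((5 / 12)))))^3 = 9261 / 64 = 144.70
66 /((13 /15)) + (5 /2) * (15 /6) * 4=1315 /13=101.15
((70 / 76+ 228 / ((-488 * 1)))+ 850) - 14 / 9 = 8854858 / 10431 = 848.90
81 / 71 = 1.14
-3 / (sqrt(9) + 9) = -1 / 4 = -0.25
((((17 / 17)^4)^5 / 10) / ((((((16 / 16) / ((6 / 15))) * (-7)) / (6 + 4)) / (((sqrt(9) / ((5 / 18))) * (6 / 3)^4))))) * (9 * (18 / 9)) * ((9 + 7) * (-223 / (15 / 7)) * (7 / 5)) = 258951168 / 625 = 414321.87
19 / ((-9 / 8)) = -152 / 9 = -16.89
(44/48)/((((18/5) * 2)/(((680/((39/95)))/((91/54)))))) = 444125/3549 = 125.14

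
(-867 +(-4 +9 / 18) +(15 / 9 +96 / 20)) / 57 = -25921 / 1710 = -15.16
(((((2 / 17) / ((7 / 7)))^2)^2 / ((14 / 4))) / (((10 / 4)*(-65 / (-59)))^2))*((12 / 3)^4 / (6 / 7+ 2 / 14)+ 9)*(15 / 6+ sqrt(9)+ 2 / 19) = 2515008576 / 234662689625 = 0.01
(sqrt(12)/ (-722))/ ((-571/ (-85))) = -85*sqrt(3)/ 206131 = -0.00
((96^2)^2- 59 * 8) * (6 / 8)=63700638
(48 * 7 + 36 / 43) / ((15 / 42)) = 202776 / 215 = 943.14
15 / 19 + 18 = 18.79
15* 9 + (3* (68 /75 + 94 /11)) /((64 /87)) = 1527213 /8800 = 173.55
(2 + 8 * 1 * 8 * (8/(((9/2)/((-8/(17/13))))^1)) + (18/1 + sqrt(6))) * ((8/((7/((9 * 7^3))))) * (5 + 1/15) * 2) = -6163130624/255 + 178752 * sqrt(6)/5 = -24081569.46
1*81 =81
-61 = -61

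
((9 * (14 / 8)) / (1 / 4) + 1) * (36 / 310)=1152 / 155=7.43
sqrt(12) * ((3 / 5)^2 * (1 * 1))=18 * sqrt(3) / 25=1.25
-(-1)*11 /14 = 11 /14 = 0.79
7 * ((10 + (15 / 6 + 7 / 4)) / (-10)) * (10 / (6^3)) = -133 / 288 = -0.46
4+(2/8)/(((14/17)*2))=465/112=4.15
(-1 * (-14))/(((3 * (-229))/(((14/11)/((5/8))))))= -1568/37785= -0.04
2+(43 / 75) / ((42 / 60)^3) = 3778 / 1029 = 3.67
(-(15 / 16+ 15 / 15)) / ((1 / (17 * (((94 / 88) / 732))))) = -24769 / 515328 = -0.05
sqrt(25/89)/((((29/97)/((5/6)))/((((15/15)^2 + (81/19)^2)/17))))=8392925 * sqrt(89)/47518791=1.67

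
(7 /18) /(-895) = -7 /16110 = -0.00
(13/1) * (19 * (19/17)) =4693/17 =276.06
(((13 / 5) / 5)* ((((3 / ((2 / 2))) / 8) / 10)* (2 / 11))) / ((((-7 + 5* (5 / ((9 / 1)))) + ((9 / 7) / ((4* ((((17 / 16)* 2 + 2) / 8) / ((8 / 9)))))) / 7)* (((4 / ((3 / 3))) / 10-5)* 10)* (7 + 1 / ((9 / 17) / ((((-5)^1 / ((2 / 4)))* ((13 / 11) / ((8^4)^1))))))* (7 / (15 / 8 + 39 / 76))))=54336744 / 59881941044875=0.00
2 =2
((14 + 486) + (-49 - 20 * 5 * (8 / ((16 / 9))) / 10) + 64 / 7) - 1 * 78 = 2360 / 7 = 337.14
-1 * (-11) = 11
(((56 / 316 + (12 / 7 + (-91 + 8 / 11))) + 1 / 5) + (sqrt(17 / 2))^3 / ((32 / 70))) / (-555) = 2682032 / 16880325- 119* sqrt(34) / 7104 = 0.06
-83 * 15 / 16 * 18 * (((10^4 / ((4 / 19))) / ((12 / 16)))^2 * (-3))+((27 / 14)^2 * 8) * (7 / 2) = 117979312500729 / 7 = 16854187500104.14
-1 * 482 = -482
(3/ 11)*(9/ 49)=27/ 539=0.05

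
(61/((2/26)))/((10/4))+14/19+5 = 322.94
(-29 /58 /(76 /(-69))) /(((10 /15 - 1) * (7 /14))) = -207 /76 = -2.72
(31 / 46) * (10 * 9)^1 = 1395 / 23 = 60.65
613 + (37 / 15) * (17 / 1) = 9824 / 15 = 654.93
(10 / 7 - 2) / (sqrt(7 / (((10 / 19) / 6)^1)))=-4 * sqrt(1995) / 2793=-0.06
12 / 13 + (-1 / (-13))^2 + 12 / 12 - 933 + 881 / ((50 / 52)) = -62661 / 4225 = -14.83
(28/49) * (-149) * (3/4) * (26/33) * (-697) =2700178/77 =35067.25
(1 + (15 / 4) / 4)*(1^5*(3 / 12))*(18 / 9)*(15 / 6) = 155 / 64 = 2.42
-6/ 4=-3/ 2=-1.50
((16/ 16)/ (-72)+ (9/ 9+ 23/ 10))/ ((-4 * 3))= -0.27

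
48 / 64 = 3 / 4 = 0.75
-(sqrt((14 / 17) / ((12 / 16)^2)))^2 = -224 / 153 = -1.46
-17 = -17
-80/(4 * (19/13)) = -260/19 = -13.68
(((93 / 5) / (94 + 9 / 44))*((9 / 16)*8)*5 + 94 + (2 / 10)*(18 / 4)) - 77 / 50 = 2026956 / 20725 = 97.80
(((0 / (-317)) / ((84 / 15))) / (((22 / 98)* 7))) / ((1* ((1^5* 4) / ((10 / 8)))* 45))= 0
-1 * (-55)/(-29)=-55/29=-1.90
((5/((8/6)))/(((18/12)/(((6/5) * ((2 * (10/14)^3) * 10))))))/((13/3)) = 22500/4459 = 5.05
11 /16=0.69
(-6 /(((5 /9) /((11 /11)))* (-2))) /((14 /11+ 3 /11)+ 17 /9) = 2673 /1700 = 1.57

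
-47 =-47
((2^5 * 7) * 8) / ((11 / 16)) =28672 / 11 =2606.55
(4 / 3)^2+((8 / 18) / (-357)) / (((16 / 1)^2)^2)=93585407 / 52641792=1.78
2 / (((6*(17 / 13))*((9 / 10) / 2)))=260 / 459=0.57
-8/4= -2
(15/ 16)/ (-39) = -5/ 208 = -0.02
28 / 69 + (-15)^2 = 15553 / 69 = 225.41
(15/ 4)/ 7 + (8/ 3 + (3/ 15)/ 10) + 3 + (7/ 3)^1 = 5989/ 700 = 8.56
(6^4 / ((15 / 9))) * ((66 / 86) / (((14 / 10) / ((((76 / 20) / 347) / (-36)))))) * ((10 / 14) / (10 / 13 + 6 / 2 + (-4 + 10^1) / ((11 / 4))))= -9683388 / 622190779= -0.02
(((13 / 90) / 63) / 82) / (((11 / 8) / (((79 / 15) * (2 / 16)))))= 0.00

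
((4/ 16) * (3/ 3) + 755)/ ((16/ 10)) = 15105/ 32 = 472.03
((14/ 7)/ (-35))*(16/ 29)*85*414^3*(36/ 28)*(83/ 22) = -14417518893696/ 15631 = -922367020.26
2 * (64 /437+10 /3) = 6.96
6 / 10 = 3 / 5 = 0.60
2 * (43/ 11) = 86/ 11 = 7.82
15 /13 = 1.15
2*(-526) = -1052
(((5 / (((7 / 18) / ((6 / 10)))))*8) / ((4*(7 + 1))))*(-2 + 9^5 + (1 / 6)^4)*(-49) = -535674391 / 96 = -5579941.57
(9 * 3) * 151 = 4077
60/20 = 3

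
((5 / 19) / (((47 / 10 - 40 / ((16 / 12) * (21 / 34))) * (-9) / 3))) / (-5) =-70 / 175047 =-0.00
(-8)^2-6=58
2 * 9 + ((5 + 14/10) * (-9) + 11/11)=-193/5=-38.60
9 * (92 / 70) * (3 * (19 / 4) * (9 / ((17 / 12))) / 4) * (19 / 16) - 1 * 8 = 5900567 / 19040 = 309.90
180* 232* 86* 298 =1070225280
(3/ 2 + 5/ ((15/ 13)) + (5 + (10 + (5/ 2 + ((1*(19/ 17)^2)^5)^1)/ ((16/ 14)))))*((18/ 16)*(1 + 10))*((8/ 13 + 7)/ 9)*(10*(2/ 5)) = 902119629545034681/ 838653462586784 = 1075.68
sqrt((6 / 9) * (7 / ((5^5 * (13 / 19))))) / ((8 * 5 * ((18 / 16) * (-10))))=-0.00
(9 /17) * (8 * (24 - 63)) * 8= -22464 /17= -1321.41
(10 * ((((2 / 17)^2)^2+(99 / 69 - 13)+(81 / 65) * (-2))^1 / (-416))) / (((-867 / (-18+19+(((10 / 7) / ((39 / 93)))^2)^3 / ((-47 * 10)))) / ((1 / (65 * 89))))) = 648404332666219697401 / 4138944469591835326211371310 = 0.00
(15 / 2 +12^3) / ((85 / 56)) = 97188 / 85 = 1143.39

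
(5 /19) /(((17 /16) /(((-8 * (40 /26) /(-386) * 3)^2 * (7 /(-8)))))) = -4032000 /2033311163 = -0.00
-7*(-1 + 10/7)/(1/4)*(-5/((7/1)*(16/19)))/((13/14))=285/26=10.96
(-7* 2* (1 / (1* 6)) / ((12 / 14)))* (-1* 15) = 245 / 6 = 40.83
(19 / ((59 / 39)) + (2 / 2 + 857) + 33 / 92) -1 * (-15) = 4808763 / 5428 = 885.92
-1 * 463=-463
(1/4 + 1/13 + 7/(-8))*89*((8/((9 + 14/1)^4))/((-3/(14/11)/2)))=0.00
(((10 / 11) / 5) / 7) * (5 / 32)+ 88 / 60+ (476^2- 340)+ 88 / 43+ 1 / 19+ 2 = 3415831420523 / 15098160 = 226241.57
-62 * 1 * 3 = -186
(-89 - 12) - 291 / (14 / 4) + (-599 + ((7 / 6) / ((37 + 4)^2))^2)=-783.14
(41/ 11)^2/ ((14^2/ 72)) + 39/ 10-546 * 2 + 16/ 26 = -1082.38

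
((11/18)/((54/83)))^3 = 761048497/918330048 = 0.83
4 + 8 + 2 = 14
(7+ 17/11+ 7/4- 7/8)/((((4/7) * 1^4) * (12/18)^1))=17409/704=24.73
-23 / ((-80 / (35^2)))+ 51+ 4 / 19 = 122633 / 304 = 403.40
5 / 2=2.50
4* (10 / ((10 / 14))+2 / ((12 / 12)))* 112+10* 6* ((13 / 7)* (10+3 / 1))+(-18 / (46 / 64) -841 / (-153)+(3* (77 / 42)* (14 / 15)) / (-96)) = 11294356897 / 1313760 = 8596.97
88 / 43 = 2.05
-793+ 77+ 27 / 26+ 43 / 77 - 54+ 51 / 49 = -10753815 / 14014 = -767.36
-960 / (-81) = 320 / 27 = 11.85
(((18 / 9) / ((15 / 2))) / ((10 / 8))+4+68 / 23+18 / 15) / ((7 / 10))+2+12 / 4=16.96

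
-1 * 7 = -7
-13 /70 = -0.19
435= 435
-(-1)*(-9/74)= -9/74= -0.12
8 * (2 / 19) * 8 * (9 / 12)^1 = 96 / 19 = 5.05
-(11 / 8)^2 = -121 / 64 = -1.89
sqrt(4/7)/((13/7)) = 2 * sqrt(7)/13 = 0.41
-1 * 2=-2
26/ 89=0.29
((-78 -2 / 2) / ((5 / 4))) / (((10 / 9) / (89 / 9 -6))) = -221.20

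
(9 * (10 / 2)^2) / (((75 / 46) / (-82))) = -11316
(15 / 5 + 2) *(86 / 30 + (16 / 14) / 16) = 617 / 42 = 14.69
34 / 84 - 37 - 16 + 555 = 502.40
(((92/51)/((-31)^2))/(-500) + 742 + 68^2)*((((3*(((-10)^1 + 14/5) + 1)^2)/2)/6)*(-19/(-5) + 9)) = 525986051632/796875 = 660060.93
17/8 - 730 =-5823/8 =-727.88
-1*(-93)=93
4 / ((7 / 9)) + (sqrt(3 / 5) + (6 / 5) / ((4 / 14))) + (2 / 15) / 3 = sqrt(15) / 5 + 2957 / 315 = 10.16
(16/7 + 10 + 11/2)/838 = 249/11732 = 0.02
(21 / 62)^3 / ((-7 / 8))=-1323 / 29791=-0.04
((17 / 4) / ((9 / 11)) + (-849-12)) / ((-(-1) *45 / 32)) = -246472 / 405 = -608.57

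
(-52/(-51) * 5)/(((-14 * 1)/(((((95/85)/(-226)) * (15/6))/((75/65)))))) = 16055/4114782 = 0.00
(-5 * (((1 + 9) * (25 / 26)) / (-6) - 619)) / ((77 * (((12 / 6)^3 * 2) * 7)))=242035 / 672672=0.36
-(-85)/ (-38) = -85/ 38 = -2.24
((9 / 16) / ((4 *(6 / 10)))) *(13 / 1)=195 / 64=3.05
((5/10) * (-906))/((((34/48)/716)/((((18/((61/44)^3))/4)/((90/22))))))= -189031.75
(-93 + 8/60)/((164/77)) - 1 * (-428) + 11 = 972679/2460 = 395.40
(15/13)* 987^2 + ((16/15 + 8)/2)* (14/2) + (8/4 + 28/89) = 1124075.20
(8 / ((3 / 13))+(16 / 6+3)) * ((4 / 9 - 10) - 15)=-26741 / 27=-990.41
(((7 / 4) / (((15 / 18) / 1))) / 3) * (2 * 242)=1694 / 5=338.80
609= 609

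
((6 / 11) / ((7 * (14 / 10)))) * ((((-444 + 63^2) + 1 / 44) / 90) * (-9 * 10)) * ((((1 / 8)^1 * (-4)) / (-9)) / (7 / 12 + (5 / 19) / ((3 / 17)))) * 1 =-342665 / 65219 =-5.25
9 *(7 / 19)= 63 / 19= 3.32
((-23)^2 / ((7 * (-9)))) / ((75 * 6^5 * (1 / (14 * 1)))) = -529 / 2624400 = -0.00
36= 36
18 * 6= 108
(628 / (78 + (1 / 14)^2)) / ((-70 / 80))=-140672 / 15289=-9.20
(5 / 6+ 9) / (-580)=-59 / 3480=-0.02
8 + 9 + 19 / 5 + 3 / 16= 20.99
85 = 85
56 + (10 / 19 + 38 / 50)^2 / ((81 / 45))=23116321 / 406125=56.92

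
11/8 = 1.38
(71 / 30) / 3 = 71 / 90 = 0.79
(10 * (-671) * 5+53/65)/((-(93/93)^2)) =2180697/65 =33549.18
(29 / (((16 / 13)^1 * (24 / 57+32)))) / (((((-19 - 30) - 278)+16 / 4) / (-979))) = 33553 / 15232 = 2.20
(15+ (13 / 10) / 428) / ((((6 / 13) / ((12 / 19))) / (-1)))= -834769 / 40660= -20.53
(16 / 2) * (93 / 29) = 25.66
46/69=2/3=0.67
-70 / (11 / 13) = -910 / 11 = -82.73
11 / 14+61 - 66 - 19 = -325 / 14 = -23.21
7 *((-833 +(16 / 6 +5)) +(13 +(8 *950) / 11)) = -28049 / 33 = -849.97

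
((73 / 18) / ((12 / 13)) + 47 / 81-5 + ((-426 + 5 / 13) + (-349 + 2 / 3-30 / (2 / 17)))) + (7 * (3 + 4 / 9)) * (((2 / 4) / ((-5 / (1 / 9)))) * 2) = -14454331 / 14040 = -1029.51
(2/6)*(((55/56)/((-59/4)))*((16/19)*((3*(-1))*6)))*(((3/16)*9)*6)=26730/7847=3.41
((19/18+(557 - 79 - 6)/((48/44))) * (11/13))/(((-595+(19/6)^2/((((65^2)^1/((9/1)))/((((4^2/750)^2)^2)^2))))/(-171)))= 207378614334762096405029296875/1966182455420494076561556262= 105.47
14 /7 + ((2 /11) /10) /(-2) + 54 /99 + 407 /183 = 4.76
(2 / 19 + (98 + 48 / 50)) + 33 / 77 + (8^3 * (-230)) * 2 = -782773183 / 3325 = -235420.51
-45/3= -15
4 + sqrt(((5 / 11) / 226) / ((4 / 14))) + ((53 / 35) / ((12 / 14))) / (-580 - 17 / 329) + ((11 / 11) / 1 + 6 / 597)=sqrt(43505) / 2486 + 5704464707 / 1139296890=5.09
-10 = -10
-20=-20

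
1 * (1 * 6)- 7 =-1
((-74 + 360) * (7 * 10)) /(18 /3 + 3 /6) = 3080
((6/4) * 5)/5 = 3/2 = 1.50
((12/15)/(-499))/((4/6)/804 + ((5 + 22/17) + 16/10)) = -82008/403846189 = -0.00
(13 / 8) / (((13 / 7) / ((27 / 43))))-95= -32491 / 344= -94.45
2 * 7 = 14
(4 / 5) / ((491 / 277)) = 1108 / 2455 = 0.45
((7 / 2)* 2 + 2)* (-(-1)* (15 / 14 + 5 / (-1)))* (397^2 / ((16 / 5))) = -390082275 / 224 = -1741438.73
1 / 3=0.33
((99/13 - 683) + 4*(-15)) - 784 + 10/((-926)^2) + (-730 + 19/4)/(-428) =-7240894073719/4770996464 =-1517.69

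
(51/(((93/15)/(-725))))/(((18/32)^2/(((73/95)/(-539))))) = 230329600/8571717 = 26.87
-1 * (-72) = 72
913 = 913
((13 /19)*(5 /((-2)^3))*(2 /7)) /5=-13 /532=-0.02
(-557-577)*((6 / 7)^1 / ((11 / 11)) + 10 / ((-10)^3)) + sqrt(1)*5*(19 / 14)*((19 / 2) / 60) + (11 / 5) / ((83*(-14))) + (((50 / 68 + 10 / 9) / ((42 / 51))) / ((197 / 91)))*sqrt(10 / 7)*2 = -669024397 / 697200 + 7345*sqrt(70) / 24822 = -957.11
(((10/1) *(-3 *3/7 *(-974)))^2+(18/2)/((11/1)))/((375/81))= 2282229865107/67375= 33873541.60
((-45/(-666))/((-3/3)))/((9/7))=-35/666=-0.05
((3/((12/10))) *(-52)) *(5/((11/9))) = -5850/11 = -531.82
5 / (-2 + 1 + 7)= 5 / 6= 0.83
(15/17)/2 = 15/34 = 0.44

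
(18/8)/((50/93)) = 837/200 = 4.18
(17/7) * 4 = 9.71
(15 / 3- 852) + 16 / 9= -7607 / 9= -845.22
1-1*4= -3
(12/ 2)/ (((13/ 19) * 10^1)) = 57/ 65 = 0.88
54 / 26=27 / 13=2.08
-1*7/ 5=-7/ 5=-1.40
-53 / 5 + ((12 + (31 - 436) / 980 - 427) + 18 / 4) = -421.51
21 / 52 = 0.40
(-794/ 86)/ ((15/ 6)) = -794/ 215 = -3.69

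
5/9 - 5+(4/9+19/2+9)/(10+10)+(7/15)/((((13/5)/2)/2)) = -13007/4680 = -2.78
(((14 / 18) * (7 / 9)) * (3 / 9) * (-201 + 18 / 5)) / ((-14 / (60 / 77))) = 2.22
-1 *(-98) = 98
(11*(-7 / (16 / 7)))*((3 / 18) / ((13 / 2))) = -539 / 624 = -0.86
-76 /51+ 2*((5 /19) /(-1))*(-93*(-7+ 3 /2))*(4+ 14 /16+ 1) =-12272207 /7752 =-1583.10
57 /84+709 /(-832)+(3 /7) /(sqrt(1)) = 1485 /5824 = 0.25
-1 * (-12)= 12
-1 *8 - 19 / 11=-107 / 11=-9.73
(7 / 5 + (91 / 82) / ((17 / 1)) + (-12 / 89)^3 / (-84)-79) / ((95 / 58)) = -77338349004099 / 1633783281725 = -47.34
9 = 9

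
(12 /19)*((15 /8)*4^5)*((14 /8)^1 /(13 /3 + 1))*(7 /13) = 52920 /247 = 214.25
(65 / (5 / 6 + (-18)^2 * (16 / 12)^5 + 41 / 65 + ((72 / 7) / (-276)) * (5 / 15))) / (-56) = -291525 / 343281724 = -0.00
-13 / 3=-4.33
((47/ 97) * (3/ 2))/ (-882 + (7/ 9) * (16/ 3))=-3807/ 4598188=-0.00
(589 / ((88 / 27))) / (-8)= -22.59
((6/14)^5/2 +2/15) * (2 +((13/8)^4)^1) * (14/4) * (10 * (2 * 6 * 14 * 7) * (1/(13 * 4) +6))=815300950497/2609152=312477.37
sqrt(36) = 6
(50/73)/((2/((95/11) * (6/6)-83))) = -20450/803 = -25.47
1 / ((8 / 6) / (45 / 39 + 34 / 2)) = 177 / 13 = 13.62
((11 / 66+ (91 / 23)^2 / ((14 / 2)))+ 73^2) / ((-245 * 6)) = -16921873 / 4665780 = -3.63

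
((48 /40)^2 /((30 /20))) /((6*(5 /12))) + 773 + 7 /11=1064278 /1375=774.02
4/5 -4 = -16/5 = -3.20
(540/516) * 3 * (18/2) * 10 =12150/43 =282.56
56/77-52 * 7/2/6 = -977/33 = -29.61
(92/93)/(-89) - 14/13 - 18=-2053892/107601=-19.09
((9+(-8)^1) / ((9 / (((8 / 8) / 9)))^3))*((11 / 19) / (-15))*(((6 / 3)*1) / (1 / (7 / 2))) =-77 / 151460685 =-0.00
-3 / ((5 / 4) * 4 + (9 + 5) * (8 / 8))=-3 / 19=-0.16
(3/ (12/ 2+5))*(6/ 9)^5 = 32/ 891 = 0.04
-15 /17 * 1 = -15 /17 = -0.88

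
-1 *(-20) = 20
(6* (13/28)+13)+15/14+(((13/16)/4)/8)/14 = 120845/7168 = 16.86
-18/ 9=-2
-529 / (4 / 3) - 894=-5163 / 4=-1290.75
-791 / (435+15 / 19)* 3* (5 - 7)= 10.89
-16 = -16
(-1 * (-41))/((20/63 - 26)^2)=162729/2617924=0.06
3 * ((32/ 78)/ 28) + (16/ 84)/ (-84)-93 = -532930/ 5733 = -92.96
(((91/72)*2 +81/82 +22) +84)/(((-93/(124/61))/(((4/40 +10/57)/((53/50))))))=-126891325/203999067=-0.62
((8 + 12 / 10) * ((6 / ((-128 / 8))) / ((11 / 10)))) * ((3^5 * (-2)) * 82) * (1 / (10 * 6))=229149 / 110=2083.17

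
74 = 74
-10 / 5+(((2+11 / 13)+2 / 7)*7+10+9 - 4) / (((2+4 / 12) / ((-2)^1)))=-3062 / 91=-33.65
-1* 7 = -7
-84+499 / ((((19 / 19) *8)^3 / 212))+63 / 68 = 268831 / 2176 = 123.54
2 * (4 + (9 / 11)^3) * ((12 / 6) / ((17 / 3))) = 72636 / 22627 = 3.21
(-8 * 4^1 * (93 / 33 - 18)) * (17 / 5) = 90848 / 55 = 1651.78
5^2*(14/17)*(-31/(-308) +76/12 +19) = 587525/1122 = 523.64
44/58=22/29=0.76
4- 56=-52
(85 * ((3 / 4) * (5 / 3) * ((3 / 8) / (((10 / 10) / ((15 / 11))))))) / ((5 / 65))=706.32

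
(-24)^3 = -13824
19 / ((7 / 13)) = 247 / 7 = 35.29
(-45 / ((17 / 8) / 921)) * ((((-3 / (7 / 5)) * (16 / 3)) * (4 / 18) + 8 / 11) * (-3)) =-138813120 / 1309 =-106045.16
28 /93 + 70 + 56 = 11746 /93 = 126.30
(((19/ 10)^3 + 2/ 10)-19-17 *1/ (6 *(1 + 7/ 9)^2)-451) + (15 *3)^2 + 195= 112394401/ 64000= 1756.16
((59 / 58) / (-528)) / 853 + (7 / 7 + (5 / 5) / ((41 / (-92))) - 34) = -37746685459 / 1071013152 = -35.24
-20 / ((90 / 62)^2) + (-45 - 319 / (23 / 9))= -1670342 / 9315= -179.32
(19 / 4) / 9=19 / 36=0.53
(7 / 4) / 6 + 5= 127 / 24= 5.29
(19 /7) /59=19 /413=0.05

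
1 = 1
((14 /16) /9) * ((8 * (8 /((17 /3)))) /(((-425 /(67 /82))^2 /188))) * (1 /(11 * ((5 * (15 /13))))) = 153595624 /12775258546875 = 0.00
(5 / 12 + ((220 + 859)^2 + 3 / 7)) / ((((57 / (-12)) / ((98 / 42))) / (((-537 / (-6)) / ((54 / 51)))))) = -297594186545 / 6156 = -48342135.57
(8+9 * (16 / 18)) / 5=16 / 5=3.20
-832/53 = -15.70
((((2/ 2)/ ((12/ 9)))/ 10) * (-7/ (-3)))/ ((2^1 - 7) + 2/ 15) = -21/ 584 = -0.04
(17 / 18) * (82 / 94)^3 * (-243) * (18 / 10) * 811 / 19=-230901959961 / 19726370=-11705.24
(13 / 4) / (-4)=-13 / 16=-0.81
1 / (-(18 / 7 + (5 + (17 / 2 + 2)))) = -14 / 253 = -0.06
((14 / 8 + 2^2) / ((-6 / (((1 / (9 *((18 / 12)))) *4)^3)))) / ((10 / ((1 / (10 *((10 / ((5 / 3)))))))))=-184 / 4428675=-0.00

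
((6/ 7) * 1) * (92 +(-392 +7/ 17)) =-30558/ 119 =-256.79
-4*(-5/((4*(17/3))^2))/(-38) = -45/43928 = -0.00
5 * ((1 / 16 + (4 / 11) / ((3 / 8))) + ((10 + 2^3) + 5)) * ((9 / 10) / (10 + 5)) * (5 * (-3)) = -108.14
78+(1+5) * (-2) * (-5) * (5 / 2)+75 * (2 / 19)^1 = 235.89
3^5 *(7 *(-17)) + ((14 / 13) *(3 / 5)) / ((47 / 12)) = -88340931 / 3055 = -28916.84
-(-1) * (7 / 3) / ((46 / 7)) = 49 / 138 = 0.36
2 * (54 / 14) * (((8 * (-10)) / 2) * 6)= -12960 / 7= -1851.43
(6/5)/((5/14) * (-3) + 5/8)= -336/125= -2.69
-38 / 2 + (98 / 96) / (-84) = -10951 / 576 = -19.01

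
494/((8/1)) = 247/4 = 61.75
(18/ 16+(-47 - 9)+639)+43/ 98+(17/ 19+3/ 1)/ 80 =2721371/ 4655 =584.61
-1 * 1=-1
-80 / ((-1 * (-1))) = -80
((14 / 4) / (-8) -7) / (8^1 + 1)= -119 / 144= -0.83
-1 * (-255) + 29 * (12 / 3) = 371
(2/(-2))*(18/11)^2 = -324/121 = -2.68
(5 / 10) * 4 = 2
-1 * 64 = -64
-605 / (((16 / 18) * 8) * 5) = -17.02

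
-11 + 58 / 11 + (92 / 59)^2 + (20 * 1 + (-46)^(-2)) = 16.70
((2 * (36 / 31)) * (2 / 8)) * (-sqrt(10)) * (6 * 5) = -55.08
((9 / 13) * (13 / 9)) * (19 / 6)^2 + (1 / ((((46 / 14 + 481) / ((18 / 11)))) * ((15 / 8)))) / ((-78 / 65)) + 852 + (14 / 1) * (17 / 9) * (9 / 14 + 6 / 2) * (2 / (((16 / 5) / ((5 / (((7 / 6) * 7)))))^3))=1454493027061199 / 1684658384640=863.38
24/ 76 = 6/ 19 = 0.32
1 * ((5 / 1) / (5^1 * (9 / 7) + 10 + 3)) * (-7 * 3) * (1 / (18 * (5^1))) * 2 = -49 / 408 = -0.12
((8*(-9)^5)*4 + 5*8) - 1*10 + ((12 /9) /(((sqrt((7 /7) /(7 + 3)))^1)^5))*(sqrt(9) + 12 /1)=-1889538 + 2000*sqrt(10)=-1883213.44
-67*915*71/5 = -870531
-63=-63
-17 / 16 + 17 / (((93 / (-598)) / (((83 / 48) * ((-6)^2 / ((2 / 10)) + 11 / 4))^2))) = -18711607139419 / 1714176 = -10915802.78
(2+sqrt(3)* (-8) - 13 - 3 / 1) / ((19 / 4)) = -56 / 19 - 32* sqrt(3) / 19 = -5.86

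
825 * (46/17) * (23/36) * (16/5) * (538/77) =11384080/357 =31888.18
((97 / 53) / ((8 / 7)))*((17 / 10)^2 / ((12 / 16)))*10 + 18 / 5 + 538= 1918519 / 3180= 603.31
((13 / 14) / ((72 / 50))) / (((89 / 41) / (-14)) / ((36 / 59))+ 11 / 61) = -812825 / 93007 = -8.74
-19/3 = -6.33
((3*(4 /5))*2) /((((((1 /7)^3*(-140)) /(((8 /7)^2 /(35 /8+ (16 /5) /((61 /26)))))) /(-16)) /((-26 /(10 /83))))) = -3235135488 /350075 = -9241.26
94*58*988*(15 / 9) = 26932880 / 3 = 8977626.67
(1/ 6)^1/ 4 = 1/ 24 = 0.04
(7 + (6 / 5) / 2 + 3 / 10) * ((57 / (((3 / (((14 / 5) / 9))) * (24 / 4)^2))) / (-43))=-10507 / 348300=-0.03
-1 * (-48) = 48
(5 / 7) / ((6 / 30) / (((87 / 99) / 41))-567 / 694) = 503150 / 5997369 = 0.08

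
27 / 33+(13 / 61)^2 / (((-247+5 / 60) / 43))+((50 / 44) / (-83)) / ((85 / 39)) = 275164229001 / 342248076566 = 0.80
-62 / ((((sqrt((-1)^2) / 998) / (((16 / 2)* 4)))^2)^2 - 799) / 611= 64493176505753403392 / 507820312018826584653213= 0.00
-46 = -46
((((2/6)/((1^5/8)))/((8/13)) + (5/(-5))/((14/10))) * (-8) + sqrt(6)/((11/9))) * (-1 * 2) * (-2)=-2432/21 + 36 * sqrt(6)/11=-107.79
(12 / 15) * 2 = 8 / 5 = 1.60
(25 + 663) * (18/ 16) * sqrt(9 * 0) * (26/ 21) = 0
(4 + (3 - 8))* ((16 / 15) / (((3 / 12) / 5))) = -64 / 3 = -21.33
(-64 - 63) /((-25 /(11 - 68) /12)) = -86868 /25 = -3474.72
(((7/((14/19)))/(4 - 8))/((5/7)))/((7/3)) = -57/40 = -1.42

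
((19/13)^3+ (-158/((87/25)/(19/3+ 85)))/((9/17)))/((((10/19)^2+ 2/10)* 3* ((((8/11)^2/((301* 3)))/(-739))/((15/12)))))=1402164525491693838325/162501790464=8628609700.16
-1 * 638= -638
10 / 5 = 2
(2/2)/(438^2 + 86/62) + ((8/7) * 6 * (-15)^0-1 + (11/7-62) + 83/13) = -3725499982/77313691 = -48.19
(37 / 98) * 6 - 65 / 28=-11 / 196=-0.06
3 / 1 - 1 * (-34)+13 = 50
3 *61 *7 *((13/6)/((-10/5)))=-5551/4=-1387.75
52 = 52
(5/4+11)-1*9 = 13/4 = 3.25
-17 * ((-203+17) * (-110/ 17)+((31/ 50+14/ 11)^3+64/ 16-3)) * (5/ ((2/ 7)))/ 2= -23982271443599/ 133100000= -180182.35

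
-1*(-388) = 388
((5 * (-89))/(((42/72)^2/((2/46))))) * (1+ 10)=-704880/1127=-625.45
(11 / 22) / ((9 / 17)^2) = 289 / 162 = 1.78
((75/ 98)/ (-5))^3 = -3375/ 941192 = -0.00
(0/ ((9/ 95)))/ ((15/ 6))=0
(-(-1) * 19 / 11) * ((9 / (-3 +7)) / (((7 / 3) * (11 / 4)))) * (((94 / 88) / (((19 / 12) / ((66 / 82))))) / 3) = 3807 / 34727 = 0.11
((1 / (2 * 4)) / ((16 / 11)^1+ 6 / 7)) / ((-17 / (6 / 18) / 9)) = -231 / 24208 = -0.01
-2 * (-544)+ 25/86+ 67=99355/86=1155.29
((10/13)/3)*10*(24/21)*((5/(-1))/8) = -500/273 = -1.83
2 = 2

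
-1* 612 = -612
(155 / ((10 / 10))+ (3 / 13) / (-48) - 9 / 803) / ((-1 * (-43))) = 25886045 / 7182032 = 3.60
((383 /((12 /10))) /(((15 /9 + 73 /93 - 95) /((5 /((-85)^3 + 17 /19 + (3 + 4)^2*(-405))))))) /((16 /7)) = 2077775 /174610306848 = 0.00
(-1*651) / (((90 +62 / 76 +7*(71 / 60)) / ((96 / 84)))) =-848160 / 112973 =-7.51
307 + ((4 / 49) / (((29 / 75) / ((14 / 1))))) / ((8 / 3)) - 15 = 59501 / 203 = 293.11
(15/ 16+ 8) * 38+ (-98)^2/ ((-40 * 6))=35953/ 120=299.61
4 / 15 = 0.27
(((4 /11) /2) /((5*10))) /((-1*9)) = -1 /2475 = -0.00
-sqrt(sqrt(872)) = -109^(1/4) * 2^(3/4) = -5.43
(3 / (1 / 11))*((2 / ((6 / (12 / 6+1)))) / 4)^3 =33 / 64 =0.52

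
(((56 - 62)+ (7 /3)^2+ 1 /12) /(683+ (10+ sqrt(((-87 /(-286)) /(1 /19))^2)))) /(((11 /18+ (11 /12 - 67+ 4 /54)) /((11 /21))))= 0.00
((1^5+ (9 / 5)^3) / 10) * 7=2989 / 625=4.78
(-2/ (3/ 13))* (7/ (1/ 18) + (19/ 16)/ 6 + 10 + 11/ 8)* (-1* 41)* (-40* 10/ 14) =-175983275/ 126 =-1396692.66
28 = 28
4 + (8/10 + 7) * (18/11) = 16.76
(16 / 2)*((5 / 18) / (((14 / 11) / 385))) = 6050 / 9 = 672.22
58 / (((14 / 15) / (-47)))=-2920.71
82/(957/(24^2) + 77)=15744/15103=1.04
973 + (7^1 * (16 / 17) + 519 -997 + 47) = 9326 / 17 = 548.59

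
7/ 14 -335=-669/ 2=-334.50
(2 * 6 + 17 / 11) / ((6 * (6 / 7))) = 1043 / 396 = 2.63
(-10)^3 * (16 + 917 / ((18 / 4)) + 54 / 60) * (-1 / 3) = 1986100 / 27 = 73559.26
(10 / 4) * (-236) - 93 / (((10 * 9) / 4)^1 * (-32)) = -141569 / 240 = -589.87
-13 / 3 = -4.33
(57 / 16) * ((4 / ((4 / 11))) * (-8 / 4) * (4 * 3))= -1881 / 2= -940.50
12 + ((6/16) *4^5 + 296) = 692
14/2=7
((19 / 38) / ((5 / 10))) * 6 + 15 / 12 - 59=-207 / 4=-51.75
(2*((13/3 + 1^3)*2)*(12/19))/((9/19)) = 256/9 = 28.44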